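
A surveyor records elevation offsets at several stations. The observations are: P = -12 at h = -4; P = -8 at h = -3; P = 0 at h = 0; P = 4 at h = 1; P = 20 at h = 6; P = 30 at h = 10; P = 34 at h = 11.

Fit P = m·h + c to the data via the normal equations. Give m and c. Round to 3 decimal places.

m = 3.027, c = 0.632

From the data, Σh·h = 283, Σh = 21, Σ1 = 7.
And Σh·P = 870, ΣP = 68.
MᵀM·[m, c]ᵀ = MᵀP becomes [[283, 21]; [21, 7]]·[m, c]ᵀ = [870, 68]ᵀ.
Eliminating c: 7·(row 1) − 21·(row 2) gives 1540·m = 7·870 − 21·68 = 4662, so m = 333/110.
Then c = (68 − 21·(333/110))/7 = 487/770.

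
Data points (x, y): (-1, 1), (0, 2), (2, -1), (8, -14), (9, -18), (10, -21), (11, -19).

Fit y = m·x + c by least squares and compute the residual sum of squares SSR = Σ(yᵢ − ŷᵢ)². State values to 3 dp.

SSR = 18.844

Compute the Gram sums: Σx·x = 371, Σx = 39, Σ1 = 7.
Right-hand side: Σx·y = -696, Σy = -70.
AᵀA·[m, c]ᵀ = Aᵀy becomes [[371, 39]; [39, 7]]·[m, c]ᵀ = [-696, -70]ᵀ.
det = 371·7 − 39² = 1076.
m = ((-696)·7 − 39·(-70))/1076 = -1071/538; c = (371·(-70) − 39·(-696))/1076 = 587/538.
Residuals: -560/269, 489/538, 1017/538, 449/538, -316/269, -1175/538, 486/269; SSR = 5069/269.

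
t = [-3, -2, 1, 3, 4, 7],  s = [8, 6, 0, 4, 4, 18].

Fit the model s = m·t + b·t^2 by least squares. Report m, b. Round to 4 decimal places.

m = -1.0780, b = 0.5322

The normal equations are: 88·m + 400·b = 118;  400·m + 2836·b = 1078.
Δ = 88·2836 − 400² = 89568.
m = (118·2836 − 400·1078)/89568 = -1341/1244; b = (88·1078 − 400·118)/89568 = 331/622.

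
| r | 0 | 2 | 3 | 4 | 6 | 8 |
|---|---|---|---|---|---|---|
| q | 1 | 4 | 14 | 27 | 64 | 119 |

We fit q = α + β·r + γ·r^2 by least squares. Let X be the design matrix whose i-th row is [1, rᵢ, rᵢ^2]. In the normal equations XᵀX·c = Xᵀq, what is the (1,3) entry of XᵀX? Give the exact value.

Row 1 ↔ basis 1, column 3 ↔ basis r^2, so (XᵀX)_{1,3} = Σᵢ r^2 = (1)·(0) + (1)·(4) + (1)·(9) + (1)·(16) + (1)·(36) + (1)·(64) = 129.

129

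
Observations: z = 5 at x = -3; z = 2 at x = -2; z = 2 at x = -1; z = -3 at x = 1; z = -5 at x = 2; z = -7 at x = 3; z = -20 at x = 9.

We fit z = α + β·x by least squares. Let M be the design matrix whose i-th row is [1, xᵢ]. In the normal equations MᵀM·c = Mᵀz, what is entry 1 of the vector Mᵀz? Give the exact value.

Entry 1 ↔ basis 1, so (Mᵀz)_{1} = Σᵢ zᵢ = (1)·(5) + (1)·(2) + (1)·(2) + (1)·(-3) + (1)·(-5) + (1)·(-7) + (1)·(-20) = -26.

-26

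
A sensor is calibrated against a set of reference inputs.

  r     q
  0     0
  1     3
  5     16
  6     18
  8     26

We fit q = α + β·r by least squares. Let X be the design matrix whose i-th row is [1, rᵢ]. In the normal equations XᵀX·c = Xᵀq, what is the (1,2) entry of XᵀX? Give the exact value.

Row 1 ↔ basis 1, column 2 ↔ basis r, so (XᵀX)_{1,2} = Σᵢ r = (1)·(0) + (1)·(1) + (1)·(5) + (1)·(6) + (1)·(8) = 20.

20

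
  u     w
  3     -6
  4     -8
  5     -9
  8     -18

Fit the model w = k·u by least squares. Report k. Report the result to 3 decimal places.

k = -2.096

With design matrix X, XᵀX = [[114]] and Xᵀw = [-239]ᵀ.
k = (-239)/114 = -2.09649.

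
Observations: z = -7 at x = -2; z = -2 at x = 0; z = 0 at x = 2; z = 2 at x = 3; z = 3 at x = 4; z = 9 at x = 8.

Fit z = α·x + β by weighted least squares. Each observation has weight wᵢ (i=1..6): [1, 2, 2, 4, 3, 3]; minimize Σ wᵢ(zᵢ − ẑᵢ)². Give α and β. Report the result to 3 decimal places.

From the data, Σwᵢ·x·x = 288, Σwᵢ·x = 50, Σwᵢ·1 = 15.
For AᵀWz: Σwᵢ·x·z = 290, Σwᵢ·z = 33.
Normal equations: [[288, 50]; [50, 15]]·[α, β]ᵀ = [290, 33]ᵀ.
Eliminating β: 15·(row 1) − 50·(row 2) gives 1820·α = 15·290 − 50·33 = 2700, so α = 135/91.
Then β = (33 − 50·(135/91))/15 = -1249/455.

α = 1.484, β = -2.745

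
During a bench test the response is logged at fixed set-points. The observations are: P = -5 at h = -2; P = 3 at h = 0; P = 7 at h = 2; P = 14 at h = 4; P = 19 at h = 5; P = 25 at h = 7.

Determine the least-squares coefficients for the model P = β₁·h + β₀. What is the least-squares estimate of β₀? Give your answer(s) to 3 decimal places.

β₀ = 1.729

With design matrix M, MᵀM = [[98, 16]; [16, 6]] and MᵀP = [350, 63]ᵀ.
Determinant 98·6 − 16² = 332.
β₁ = (350·6 − 16·63)/332 = 273/83; β₀ = (98·63 − 16·350)/332 = 287/166.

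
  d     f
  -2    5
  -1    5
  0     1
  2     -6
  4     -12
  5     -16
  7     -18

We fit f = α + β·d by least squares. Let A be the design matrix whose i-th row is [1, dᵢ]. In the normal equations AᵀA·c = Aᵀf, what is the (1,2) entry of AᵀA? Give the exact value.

15

Row 1 ↔ basis 1, column 2 ↔ basis d, so (AᵀA)_{1,2} = Σᵢ d = (1)·(-2) + (1)·(-1) + (1)·(0) + (1)·(2) + (1)·(4) + (1)·(5) + (1)·(7) = 15.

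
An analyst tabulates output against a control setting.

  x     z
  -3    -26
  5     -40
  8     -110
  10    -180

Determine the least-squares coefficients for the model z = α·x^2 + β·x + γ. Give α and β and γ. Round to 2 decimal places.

α = -2.03, β = 2.40, γ = -0.64

Compute the Gram sums: Σx^2·x^2 = 14802, Σx^2·x = 1610, Σx^2 = 198, Σx·x = 198, Σx = 20, Σ1 = 4.
Right-hand side: Σx^2·z = -26274, Σx·z = -2802, Σz = -356.
AᵀA·[α, β, γ]ᵀ = Aᵀz becomes [[14802, 1610, 198]; [1610, 198, 20]; [198, 20, 4]]·[α, β, γ]ᵀ = [-26274, -2802, -356]ᵀ.
Solving the 3×3 system (Gaussian elimination) gives α = -107128/52849, β = 126609/52849, γ = -33770/52849.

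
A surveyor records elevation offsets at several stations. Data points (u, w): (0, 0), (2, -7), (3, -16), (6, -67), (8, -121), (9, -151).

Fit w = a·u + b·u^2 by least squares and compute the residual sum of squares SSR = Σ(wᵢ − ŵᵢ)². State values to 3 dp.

The normal system MᵀM·[a, b]ᵀ = Mᵀw is [[194, 1492]; [1492, 12050]]·[a, b]ᵀ = [-2791, -22559]ᵀ.
Δ = 194·12050 − 1492² = 111636.
a = ((-2791)·12050 − 1492·(-22559))/111636 = 1471/6202; b = (194·(-22559) − 1492·(-2791))/111636 = -11793/6202.
Residuals: 0, 408/3101, 178/443, 94/3101, -3729/3101, 2746/3101; SSR = 7473/3101.

SSR = 2.410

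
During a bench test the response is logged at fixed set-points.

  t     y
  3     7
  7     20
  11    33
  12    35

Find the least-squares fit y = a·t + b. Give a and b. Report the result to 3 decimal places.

Compute the Gram sums: Σt·t = 323, Σt = 33, Σ1 = 4.
Right-hand side: Σt·y = 944, Σy = 95.
Normal equations: [[323, 33]; [33, 4]]·[a, b]ᵀ = [944, 95]ᵀ.
det = 323·4 − 33² = 203.
a = (944·4 − 33·95)/203 = 641/203; b = (323·95 − 33·944)/203 = -467/203.

a = 3.158, b = -2.300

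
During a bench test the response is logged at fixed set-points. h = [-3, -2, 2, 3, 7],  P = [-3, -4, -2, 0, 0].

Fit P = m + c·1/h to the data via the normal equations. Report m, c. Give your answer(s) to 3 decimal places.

From the data, Σ1 = 5, Σ1/h = 1/7, Σ1/h·1/h = 655/882.
Moment sums: ΣP = -9, Σ1/h·P = 2.
MᵀM·[m, c]ᵀ = MᵀP becomes [[5, 1/7]; [1/7, 655/882]]·[m, c]ᵀ = [-9, 2]ᵀ.
Determinant 5·(655/882) − (1/7)² = 3257/882.
m = ((-9)·(655/882) − (1/7)·2)/(3257/882) = -6147/3257; c = (5·2 − (1/7)·(-9))/(3257/882) = 9954/3257.

m = -1.887, c = 3.056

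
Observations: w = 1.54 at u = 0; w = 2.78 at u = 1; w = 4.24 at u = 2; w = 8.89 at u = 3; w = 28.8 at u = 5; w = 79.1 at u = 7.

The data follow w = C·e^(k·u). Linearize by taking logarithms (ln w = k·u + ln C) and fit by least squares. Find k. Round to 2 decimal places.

Taking logs, ln w = k·u + ln C, so regress ln w on u.
Σu = 18.0000, Σ(u)² = 88.0000, Σln w = 12.8148, Σu·ln w = 57.8632.
Equations: 88.0000·k + 18.0000·ln C = 57.8632;  18.0000·k + 6·ln C = 12.8148.
Slope k = (n·Σu·ln w − Σu·Σln w)/(n·Σ(u)² − (Σu)²) = (6·57.8632 − 18.0000·12.8148)/204.0000 = 0.57114; ln C = (Σln w − k·Σu)/n = 0.42238.

k = 0.57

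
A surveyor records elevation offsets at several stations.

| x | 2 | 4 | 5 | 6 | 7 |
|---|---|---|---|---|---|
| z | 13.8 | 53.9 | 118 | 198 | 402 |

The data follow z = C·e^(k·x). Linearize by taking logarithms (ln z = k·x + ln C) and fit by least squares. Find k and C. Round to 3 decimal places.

k = 0.673, C = 3.689

Let Y = ln z. Fitting Y = k·x + ln C by least squares:
XᵀX = [[130.0000, 24.0000]; [24.0000, 5]], rhs = [118.7560, 22.6672]ᵀ  (here Σx = 24.0000, Σ(x)² = 130.0000, Σln z = 22.6672, Σx·ln z = 118.7560).
Solving (det = 74.0000): k = 0.67253, ln C = 1.30529, so C = exp(1.30529) = 3.68875.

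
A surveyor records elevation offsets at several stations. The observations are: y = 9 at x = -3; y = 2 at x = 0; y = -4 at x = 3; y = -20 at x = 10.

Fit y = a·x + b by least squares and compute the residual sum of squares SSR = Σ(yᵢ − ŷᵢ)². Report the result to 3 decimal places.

The normal system AᵀA·[a, b]ᵀ = Aᵀy is [[118, 10]; [10, 4]]·[a, b]ᵀ = [-239, -13]ᵀ.
Δ = 118·4 − 10² = 372.
a = ((-239)·4 − 10·(-13))/372 = -413/186; b = (118·(-13) − 10·(-239))/372 = 214/93.
Residuals: 7/186, -28/93, 67/186, -3/31; SSR = 43/186.

SSR = 0.231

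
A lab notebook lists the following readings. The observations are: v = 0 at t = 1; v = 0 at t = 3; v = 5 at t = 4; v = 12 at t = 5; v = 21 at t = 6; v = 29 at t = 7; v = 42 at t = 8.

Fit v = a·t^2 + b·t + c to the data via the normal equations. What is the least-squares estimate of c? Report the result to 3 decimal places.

c = 1.659

The normal equations are: 8756·a + 1288·b + 200·c = 5245;  1288·a + 200·b + 34·c = 745;  200·a + 34·b + 7·c = 109.
(Σt^2·t^2 = 8756, Σt^2·t = 1288, Σt^2 = 200, Σt·t = 200, Σt = 34, Σ1 = 7, Σt^2·v = 5245, Σt·v = 745, Σv = 109.)
Row-reducing yields a = 10547/10164, b = -32929/10164, c = 2811/1694.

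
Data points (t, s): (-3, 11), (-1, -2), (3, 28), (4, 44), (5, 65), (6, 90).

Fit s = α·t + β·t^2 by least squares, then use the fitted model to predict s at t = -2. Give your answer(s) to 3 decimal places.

Entries of AᵀA: Σt·t = 96, Σt·t^2 = 404, Σt^2·t^2 = 2340.
For Aᵀs: Σt·s = 1094, Σt^2·s = 5918.
So AᵀA·[α, β]ᵀ = Aᵀs: [[96, 404]; [404, 2340]]·[α, β]ᵀ = [1094, 5918]ᵀ.
Eliminating β: 2340·(row 1) − 404·(row 2) gives 61424·α = 2340·1094 − 404·5918 = 169088, so α = 10568/3839.
Then β = (5918 − 404·(10568/3839))/2340 = 15769/7678.
At t = -2: ŝ = (10568/3839)·(-2) + (15769/7678)·(4) = 10402/3839.

ŝ = 2.710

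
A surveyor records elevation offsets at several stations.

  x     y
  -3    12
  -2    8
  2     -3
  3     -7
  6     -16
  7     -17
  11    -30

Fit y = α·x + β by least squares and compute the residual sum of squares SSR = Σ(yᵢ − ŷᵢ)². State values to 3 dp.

SSR = 3.115

Sums needed: Σx·x = 232, Σx = 24, Σ1 = 7.
Right-hand side: Σx·y = -624, Σy = -53.
Normal equations: [[232, 24]; [24, 7]]·[α, β]ᵀ = [-624, -53]ᵀ.
det = 232·7 − 24² = 1048.
α = ((-624)·7 − 24·(-53))/1048 = -387/131; β = (232·(-53) − 24·(-624))/1048 = 335/131.
Residuals: 76/131, -61/131, 46/131, -91/131, -109/131, 147/131, -8/131; SSR = 408/131.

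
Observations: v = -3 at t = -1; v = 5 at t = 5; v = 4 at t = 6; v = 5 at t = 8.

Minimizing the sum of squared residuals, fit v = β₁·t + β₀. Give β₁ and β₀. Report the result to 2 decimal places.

β₁ = 0.94, β₀ = -1.50

Forming AᵀA = [[126, 18]; [18, 4]] and Aᵀv = [92, 11]ᵀ gives AᵀA·[β₁, β₀]ᵀ = Aᵀv.
Δ = 126·4 − 18² = 180.
β₁ = (92·4 − 18·11)/180 = 17/18; β₀ = (126·11 − 18·92)/180 = -3/2.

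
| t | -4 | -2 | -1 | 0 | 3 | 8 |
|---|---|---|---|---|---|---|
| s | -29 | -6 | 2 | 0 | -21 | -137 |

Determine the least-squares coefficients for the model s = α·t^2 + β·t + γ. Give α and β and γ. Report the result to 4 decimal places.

Setting ∂/∂α … = 0 gives: 4450·α + 466·β + 94·γ = -9443;  466·α + 94·β + 4·γ = -1033;  94·α + 4·β + 6·γ = -191.
(Σt^2·t^2 = 4450, Σt^2·t = 466, Σt^2 = 94, Σt·t = 94, Σt = 4, Σ1 = 6, Σt^2·s = -9443, Σt·s = -1033, Σs = -191.)
Inverting the 3×3 Gram matrix, [α, β, γ]ᵀ = [-335813/163878, -6457/7449, 23165/27313]ᵀ.

α = -2.0492, β = -0.8668, γ = 0.8481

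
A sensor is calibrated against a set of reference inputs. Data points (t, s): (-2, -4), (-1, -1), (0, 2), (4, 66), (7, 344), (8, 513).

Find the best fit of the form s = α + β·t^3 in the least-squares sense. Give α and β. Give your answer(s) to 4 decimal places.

Sums needed: Σ1 = 6, Σt^3 = 910, Σt^3·t^3 = 383954.
And Σs = 920, Σt^3·s = 384905.
Eliminating β: 383954·(row 1) − 910·(row 2) gives 1475624·α = 383954·920 − 910·384905 = 2974130, so α = 1487065/737812.
Then β = (384905 − 910·(1487065/737812))/383954 = 736115/737812.

α = 2.0155, β = 0.9977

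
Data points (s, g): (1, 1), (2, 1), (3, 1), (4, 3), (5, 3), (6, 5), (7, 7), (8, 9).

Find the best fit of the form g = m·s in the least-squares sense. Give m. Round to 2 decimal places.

Sums needed: Σs·s = 204.
Right-hand side: Σs·g = 184.
XᵀX·[m]ᵀ = Xᵀg becomes [[204]]·[m]ᵀ = [184]ᵀ.
Hence m = 184 / 204 ≈ 0.901961.

m = 0.90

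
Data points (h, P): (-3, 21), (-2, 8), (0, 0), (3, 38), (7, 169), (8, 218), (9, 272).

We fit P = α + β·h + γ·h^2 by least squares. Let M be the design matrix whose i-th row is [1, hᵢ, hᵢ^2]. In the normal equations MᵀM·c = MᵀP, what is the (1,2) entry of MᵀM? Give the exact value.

Row 1 ↔ basis 1, column 2 ↔ basis h, so (MᵀM)_{1,2} = Σᵢ h = (1)·(-3) + (1)·(-2) + (1)·(0) + (1)·(3) + (1)·(7) + (1)·(8) + (1)·(9) = 22.

22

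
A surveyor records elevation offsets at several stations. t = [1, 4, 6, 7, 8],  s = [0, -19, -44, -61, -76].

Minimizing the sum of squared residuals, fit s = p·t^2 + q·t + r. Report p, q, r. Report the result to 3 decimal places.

Forming XᵀX = [[8050, 1136, 166]; [1136, 166, 26]; [166, 26, 5]] and Xᵀs = [-9741, -1375, -200]ᵀ gives XᵀX·[p, q, r]ᵀ = Xᵀs.
Row-reducing yields p = -937/858, q = -1033/858, r = 360/143.

p = -1.092, q = -1.204, r = 2.517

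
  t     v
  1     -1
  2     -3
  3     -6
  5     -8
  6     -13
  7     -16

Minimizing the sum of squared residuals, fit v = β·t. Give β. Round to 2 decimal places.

The normal system AᵀA·[β]ᵀ = Aᵀv is [[124]]·[β]ᵀ = [-255]ᵀ.
Hence β = -255 / 124 ≈ -2.05645.

β = -2.06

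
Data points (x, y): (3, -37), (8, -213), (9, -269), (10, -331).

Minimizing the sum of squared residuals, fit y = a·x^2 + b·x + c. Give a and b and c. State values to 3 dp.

The normal equations are: 20738·a + 2268·b + 254·c = -68854;  2268·a + 254·b + 30·c = -7546;  254·a + 30·b + 4·c = -850.
Inverting the 3×3 Gram matrix, [a, b, c]ᵀ = [-3209/946, 179/86, -12021/946]ᵀ.

a = -3.392, b = 2.081, c = -12.707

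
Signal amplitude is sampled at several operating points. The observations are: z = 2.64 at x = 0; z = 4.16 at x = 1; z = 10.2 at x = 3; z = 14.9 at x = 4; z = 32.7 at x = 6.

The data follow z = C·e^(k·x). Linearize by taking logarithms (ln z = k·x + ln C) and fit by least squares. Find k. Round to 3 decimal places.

Let Y = ln z. Fitting Y = k·x + ln C by least squares:
Σx = 14.0000, Σ(x)² = 62.0000, Σln z = 10.9074, Σx·ln z = 40.1224.
Equations: 62.0000·k + 14.0000·ln C = 40.1224;  14.0000·k + 5·ln C = 10.9074.
Slope k = (n·Σx·ln z − Σx·Σln z)/(n·Σ(x)² − (Σx)²) = (5·40.1224 − 14.0000·10.9074)/114.0000 = 0.42025; ln C = (Σln z − k·Σx)/n = 1.00480.

k = 0.420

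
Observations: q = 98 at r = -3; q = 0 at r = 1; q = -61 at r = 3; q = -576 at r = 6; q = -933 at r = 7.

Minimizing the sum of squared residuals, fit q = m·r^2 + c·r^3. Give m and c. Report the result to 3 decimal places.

m = 2.007, c = -3.005

Forming MᵀM = [[3860, 24584]; [24584, 165764]] and Mᵀq = [-66120, -448728]ᵀ gives MᵀM·[m, c]ᵀ = Mᵀq.
Determinant 3860·165764 − 24584² = 35475984.
m = ((-66120)·165764 − 24584·(-448728))/35475984 = 494538/246361; c = (3860·(-448728) − 24584·(-66120))/35475984 = -740250/246361.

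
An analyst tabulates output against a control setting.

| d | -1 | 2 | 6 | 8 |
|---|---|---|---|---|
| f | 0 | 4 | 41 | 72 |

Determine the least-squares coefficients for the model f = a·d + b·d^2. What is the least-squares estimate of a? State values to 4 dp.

a = 0.2154

MᵀM·[a, b]ᵀ = Mᵀf reads: 105·a + 735·b = 830;  735·a + 5409·b = 6100.
Eliminating b: 5409·(row 1) − 735·(row 2) gives 27720·a = 5409·830 − 735·6100 = 5970, so a = 199/924.
Then b = (6100 − 735·(199/924))/5409 = 145/132.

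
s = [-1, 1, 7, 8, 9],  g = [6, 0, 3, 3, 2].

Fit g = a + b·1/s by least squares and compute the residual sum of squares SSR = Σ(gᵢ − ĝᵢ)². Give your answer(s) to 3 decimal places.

Forming XᵀX = [[5, 191/504]; [191/504, 520321/254016]] and Xᵀg = [14, -2507/504]ᵀ gives XᵀX·[a, b]ᵀ = Xᵀg.
Determinant 5·(520321/254016) − (191/504)² = 641281/63504.
a = (14·(520321/254016) − (191/504)·(-2507/504))/(641281/63504) = 7763331/2565124; b = (5·(-2507/504) − (191/504)·14)/(641281/63504) = -1916334/641281.
Residuals: -37923/2565124, -97995/2565124, 1027089/2565124, 222552/641281, -1781379/2565124; SSR = 1961595/2565124.

SSR = 0.765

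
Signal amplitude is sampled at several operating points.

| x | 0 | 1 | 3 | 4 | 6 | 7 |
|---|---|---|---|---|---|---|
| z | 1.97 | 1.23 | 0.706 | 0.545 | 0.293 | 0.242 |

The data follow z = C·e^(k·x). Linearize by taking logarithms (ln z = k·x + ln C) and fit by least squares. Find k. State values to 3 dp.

With ln zᵢ as the transformed response and xᵢ as the regressor:
Σx = 21.0000, Σ(x)² = 111.0000, Σln z = -2.7165, Σx·ln z = -20.5625.
Equations: 111.0000·k + 21.0000·ln C = -20.5625;  21.0000·k + 6·ln C = -2.7165.
Δ = 111.0000·6 − (21.0000)² = 225.0000; k = (-20.5625·6 − 21.0000·-2.7165)/225.0000 = -0.29480, ln C = (111.0000·-2.7165 − 21.0000·-20.5625)/225.0000 = 0.57905.

k = -0.295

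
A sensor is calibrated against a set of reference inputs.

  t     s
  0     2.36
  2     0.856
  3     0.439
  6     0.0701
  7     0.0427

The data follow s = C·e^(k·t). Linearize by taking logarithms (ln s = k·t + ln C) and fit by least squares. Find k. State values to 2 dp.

Taking logs, ln s = k·t + ln C, so regress ln s on t.
Σt = 18.0000, Σ(t)² = 98.0000, Σln s = -5.9315, Σt·ln s = -40.8026.
Equations: 98.0000·k + 18.0000·ln C = -40.8026;  18.0000·k + 5·ln C = -5.9315.
Slope k = (n·Σt·ln s − Σt·Σln s)/(n·Σ(t)² − (Σt)²) = (5·-40.8026 − 18.0000·-5.9315)/166.0000 = -0.58582; ln C = (Σln s − k·Σt)/n = 0.92267.

k = -0.59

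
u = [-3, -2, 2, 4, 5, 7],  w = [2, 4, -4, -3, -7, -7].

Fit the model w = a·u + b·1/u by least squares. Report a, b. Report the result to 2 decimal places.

Normal-equation sums: Σu·u = 107, Σu·1/u = 6, Σ1/u·1/u = 129481/176400.
And Σu·w = -118, Σ1/u·w = -469/60.
Normal equations: [[107, 6]; [6, 129481/176400]]·[a, b]ᵀ = [-118, -469/60]ᵀ.
Eliminating b: (129481/176400)·(row 1) − 6·(row 2) gives (7504067/176400)·a = (129481/176400)·(-118) − 6·(-469/60) = -3502799/88200, so a = -7005598/7504067.
Then b = ((-469/60) − 6·(-7005598/7504067))/(129481/176400) = -22646820/7504067.

a = -0.93, b = -3.02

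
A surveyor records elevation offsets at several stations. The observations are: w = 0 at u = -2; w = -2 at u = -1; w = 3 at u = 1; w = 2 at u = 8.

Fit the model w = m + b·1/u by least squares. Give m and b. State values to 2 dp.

AᵀA·[m, b]ᵀ = Aᵀw reads: 4·m + (-3/8)·b = 3;  (-3/8)·m + (145/64)·b = 21/4.
(Σ1 = 4, Σ1/u = -3/8, Σ1/u·1/u = 145/64, Σw = 3, Σ1/u·w = 21/4.)
Eliminating b: (145/64)·(row 1) − (-3/8)·(row 2) gives (571/64)·m = (145/64)·3 − (-3/8)·(21/4) = 561/64, so m = 561/571.
Then b = ((21/4) − (-3/8)·(561/571))/(145/64) = 1416/571.

m = 0.98, b = 2.48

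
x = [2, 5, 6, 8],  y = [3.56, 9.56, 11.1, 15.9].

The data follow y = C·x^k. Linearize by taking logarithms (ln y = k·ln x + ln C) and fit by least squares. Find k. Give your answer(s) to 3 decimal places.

k = 1.068

With ln yᵢ as the transformed response and ln xᵢ as the regressor:
Σln x = 6.1738, Σ(ln x)² = 10.6052, Σln y = 8.7006, Σln x·ln y = 14.5786.
Normal system: [[10.6052, 6.1738]; [6.1738, 4]]·[k, ln C]ᵀ = [14.5786, 8.7006]ᵀ.
Solving (det = 4.3053): k = 1.06820, ln C = 0.52645.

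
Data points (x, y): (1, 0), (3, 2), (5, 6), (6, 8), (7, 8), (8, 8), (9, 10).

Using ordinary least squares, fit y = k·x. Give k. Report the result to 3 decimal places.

Forming AᵀA = [[265]] and Aᵀy = [294]ᵀ gives AᵀA·[k]ᵀ = Aᵀy.
k = 294/265 = 1.10943.

k = 1.109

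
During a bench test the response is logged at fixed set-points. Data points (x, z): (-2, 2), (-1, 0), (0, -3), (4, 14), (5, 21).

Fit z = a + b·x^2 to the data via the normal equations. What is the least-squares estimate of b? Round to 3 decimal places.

b = 0.936

MᵀM·[a, b]ᵀ = Mᵀz reads: 5·a + 46·b = 34;  46·a + 898·b = 757.
(Σ1 = 5, Σx^2 = 46, Σx^2·x^2 = 898, Σz = 34, Σx^2·z = 757.)
Δ = 5·898 − 46² = 2374.
a = (34·898 − 46·757)/2374 = -2145/1187; b = (5·757 − 46·34)/2374 = 2221/2374.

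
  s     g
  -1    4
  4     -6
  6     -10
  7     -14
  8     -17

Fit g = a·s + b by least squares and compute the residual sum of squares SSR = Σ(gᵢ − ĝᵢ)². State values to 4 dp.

SSR = 4.1417

Forming AᵀA = [[166, 24]; [24, 5]] and Aᵀg = [-322, -43]ᵀ gives AᵀA·[a, b]ᵀ = Aᵀg.
Eliminating b: 5·(row 1) − 24·(row 2) gives 254·a = 5·(-322) − 24·(-43) = -578, so a = -289/127.
Then b = ((-43) − 24·(-289/127))/5 = 295/127.
Residuals: -76/127, 99/127, 169/127, -50/127, -142/127; SSR = 526/127.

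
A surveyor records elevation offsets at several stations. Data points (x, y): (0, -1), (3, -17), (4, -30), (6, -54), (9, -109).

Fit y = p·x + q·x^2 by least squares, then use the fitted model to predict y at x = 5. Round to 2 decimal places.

ŷ = -40.46

Entries of MᵀM: Σx·x = 142, Σx·x^2 = 1036, Σx^2·x^2 = 8194.
Moment sums: Σx·y = -1476, Σx^2·y = -11406.
MᵀM·[p, q]ᵀ = Mᵀy becomes [[142, 1036]; [1036, 8194]]·[p, q]ᵀ = [-1476, -11406]ᵀ.
Eliminating q: 8194·(row 1) − 1036·(row 2) gives 90252·p = 8194·(-1476) − 1036·(-11406) = -277728, so p = -23144/7521.
Then q = ((-11406) − 1036·(-23144/7521))/8194 = -7543/7521.
At x = 5: ŷ = (-23144/7521)·(5) + (-7543/7521)·(25) = -304295/7521.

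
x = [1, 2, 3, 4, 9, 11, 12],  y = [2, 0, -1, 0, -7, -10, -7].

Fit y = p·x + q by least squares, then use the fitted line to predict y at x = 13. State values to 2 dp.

MᵀM·[p, q]ᵀ = Mᵀy reads: 376·p + 42·q = -258;  42·p + 7·q = -23.
(Σx·x = 376, Σx = 42, Σ1 = 7, Σx·y = -258, Σy = -23.)
Δ = 376·7 − 42² = 868.
p = ((-258)·7 − 42·(-23))/868 = -30/31; q = (376·(-23) − 42·(-258))/868 = 547/217.
At x = 13: ŷ = (-30/31)·(13) + (547/217)·(1) = -2183/217.

ŷ = -10.06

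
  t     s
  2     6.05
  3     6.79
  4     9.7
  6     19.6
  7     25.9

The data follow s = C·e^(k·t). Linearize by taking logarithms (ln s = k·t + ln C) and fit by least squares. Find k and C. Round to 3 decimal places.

Taking logs, ln s = k·t + ln C, so regress ln s on t.
Σt = 22.0000, Σ(t)² = 114.0000, Σln s = 12.2174, Σt·ln s = 59.0679.
Normal system: [[114.0000, 22.0000]; [22.0000, 5]]·[k, ln C]ᵀ = [59.0679, 12.2174]ᵀ.
Solving (det = 86.0000): k = 0.30879, ln C = 1.08479, so C = exp(1.08479) = 2.95881.

k = 0.309, C = 2.959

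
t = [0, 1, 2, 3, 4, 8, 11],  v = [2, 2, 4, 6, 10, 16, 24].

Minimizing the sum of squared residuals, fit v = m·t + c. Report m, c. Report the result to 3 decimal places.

Compute the Gram sums: Σt·t = 215, Σt = 29, Σ1 = 7.
Right-hand side: Σt·v = 460, Σv = 64.
MᵀM·[m, c]ᵀ = Mᵀv becomes [[215, 29]; [29, 7]]·[m, c]ᵀ = [460, 64]ᵀ.
Determinant 215·7 − 29² = 664.
m = (460·7 − 29·64)/664 = 341/166; c = (215·64 − 29·460)/664 = 105/166.

m = 2.054, c = 0.633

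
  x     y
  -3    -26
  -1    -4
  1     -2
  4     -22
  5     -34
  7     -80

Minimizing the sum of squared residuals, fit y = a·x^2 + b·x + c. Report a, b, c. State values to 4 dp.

The normal system MᵀM·[a, b, c]ᵀ = Mᵀy is [[3365, 505, 101]; [505, 101, 13]; [101, 13, 6]]·[a, b, c]ᵀ = [-5362, -738, -168]ᵀ.
Solving the 3×3 system (Gaussian elimination) gives a = -58150/29523, b = 76874/29523, c = -4782/9841.

a = -1.9697, b = 2.6039, c = -0.4859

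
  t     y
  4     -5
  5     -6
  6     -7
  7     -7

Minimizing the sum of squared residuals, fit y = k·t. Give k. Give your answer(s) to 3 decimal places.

Compute the Gram sums: Σt·t = 126.
Right-hand side: Σt·y = -141.
So XᵀX·[k]ᵀ = Xᵀy: [[126]]·[k]ᵀ = [-141]ᵀ.
k = (-141)/126 = -1.11905.

k = -1.119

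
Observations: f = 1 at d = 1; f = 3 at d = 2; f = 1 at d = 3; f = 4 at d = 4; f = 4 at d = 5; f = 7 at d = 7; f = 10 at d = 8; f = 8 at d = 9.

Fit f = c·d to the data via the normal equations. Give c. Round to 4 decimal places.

Normal-equation sums: Σd·d = 249.
And Σd·f = 247.
MᵀM·[c]ᵀ = Mᵀf becomes [[249]]·[c]ᵀ = [247]ᵀ.
Hence c = 247 / 249 ≈ 0.991968.

c = 0.9920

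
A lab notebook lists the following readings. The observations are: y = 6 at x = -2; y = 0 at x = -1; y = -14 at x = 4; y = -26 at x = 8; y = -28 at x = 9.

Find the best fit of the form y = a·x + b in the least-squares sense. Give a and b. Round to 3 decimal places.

With design matrix A, AᵀA = [[166, 18]; [18, 5]] and Aᵀy = [-528, -62]ᵀ.
Eliminating b: 5·(row 1) − 18·(row 2) gives 506·a = 5·(-528) − 18·(-62) = -1524, so a = -762/253.
Then b = ((-62) − 18·(-762/253))/5 = -394/253.

a = -3.012, b = -1.557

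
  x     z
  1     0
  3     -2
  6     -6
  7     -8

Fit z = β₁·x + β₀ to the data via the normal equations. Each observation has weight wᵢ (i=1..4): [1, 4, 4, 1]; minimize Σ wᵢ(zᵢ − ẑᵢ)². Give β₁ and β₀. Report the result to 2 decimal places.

Entries of AᵀWA: Σwᵢ·x·x = 230, Σwᵢ·x = 44, Σwᵢ·1 = 10.
And Σwᵢ·x·z = -224, Σwᵢ·z = -40.
AᵀWA·[β₁, β₀]ᵀ = AᵀWz becomes [[230, 44]; [44, 10]]·[β₁, β₀]ᵀ = [-224, -40]ᵀ.
Determinant 230·10 − 44² = 364.
β₁ = ((-224)·10 − 44·(-40))/364 = -120/91; β₀ = (230·(-40) − 44·(-224))/364 = 164/91.

β₁ = -1.32, β₀ = 1.80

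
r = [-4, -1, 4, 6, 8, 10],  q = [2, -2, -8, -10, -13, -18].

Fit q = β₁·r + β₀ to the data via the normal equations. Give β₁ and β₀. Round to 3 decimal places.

β₁ = -1.341, β₀ = -3.028

Normal-equation sums: Σr·r = 233, Σr = 23, Σ1 = 6.
Right-hand side: Σr·q = -382, Σq = -49.
Δ = 233·6 − 23² = 869.
β₁ = ((-382)·6 − 23·(-49))/869 = -1165/869; β₀ = (233·(-49) − 23·(-382))/869 = -2631/869.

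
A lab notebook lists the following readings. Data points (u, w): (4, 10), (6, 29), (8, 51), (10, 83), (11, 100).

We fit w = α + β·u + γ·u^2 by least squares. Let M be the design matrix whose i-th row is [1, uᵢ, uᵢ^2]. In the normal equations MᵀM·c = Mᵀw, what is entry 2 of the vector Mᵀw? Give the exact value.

Entry 2 ↔ basis u, so (Mᵀw)_{2} = Σᵢ (u)·wᵢ = (4)·(10) + (6)·(29) + (8)·(51) + (10)·(83) + (11)·(100) = 2552.

2552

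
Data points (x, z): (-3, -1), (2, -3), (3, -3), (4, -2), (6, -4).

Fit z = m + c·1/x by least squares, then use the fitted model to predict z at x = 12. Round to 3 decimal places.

ẑ = -2.359

MᵀM·[m, c]ᵀ = Mᵀz reads: 5·m + (11/12)·c = -13;  (11/12)·m + (9/16)·c = -10/3.
(Σ1 = 5, Σ1/x = 11/12, Σ1/x·1/x = 9/16, Σz = -13, Σ1/x·z = -10/3.)
det = 5·(9/16) − (11/12)² = 71/36.
m = ((-13)·(9/16) − (11/12)·(-10/3))/(71/36) = -613/284; c = (5·(-10/3) − (11/12)·(-13))/(71/36) = -171/71.
At x = 12: ẑ = (-613/284)·(1) + (-171/71)·(1/12) = -335/142.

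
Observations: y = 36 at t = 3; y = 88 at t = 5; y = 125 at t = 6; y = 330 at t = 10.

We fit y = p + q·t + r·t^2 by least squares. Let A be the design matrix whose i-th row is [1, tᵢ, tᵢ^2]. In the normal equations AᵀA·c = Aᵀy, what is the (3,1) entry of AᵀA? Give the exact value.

170

Row 3 ↔ basis t^2, column 1 ↔ basis 1, so (AᵀA)_{3,1} = Σᵢ t^2 = (9)·(1) + (25)·(1) + (36)·(1) + (100)·(1) = 170.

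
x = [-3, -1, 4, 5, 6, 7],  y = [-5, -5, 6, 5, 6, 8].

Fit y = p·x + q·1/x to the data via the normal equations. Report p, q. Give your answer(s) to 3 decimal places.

Forming MᵀM = [[136, 6]; [6, 222581/176400]] and Mᵀy = [161, 475/42]ᵀ gives MᵀM·[p, q]ᵀ = Mᵀy.
det = 136·(222581/176400) − 6² = 2990077/22050.
p = (161·(222581/176400) − 6·(475/42))/(2990077/22050) = 23865541/23920616; q = (136·(475/42) − 6·161)/(2990077/22050) = 12614700/2990077.

p = 0.998, q = 4.219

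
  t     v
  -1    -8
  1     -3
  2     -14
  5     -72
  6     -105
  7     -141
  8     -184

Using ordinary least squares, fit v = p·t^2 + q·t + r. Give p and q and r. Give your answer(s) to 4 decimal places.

p = -2.9576, q = 0.9925, r = -3.2025

MᵀM·[p, q, r]ᵀ = Mᵀv reads: 8436·p + 1204·q + 180·r = -24332;  1204·p + 180·q + 28·r = -3472;  180·p + 28·q + 7·r = -527.
Row-reducing yields p = -31895/10784, q = 10703/10784, r = -4317/1348.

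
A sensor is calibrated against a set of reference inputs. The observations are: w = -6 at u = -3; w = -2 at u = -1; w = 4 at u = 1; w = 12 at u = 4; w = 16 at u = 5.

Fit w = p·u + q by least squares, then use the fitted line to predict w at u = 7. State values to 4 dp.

ŵ = 20.7500

From the data, Σu·u = 52, Σu = 6, Σ1 = 5.
Right-hand side: Σu·w = 152, Σw = 24.
MᵀM·[p, q]ᵀ = Mᵀw becomes [[52, 6]; [6, 5]]·[p, q]ᵀ = [152, 24]ᵀ.
Eliminating q: 5·(row 1) − 6·(row 2) gives 224·p = 5·152 − 6·24 = 616, so p = 11/4.
Then q = (24 − 6·(11/4))/5 = 3/2.
At u = 7: ŵ = (11/4)·(7) + (3/2)·(1) = 83/4.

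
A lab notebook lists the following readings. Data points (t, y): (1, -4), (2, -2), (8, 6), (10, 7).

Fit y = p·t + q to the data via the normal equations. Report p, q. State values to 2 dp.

Normal-equation sums: Σt·t = 169, Σt = 21, Σ1 = 4.
Right-hand side: Σt·y = 110, Σy = 7.
Determinant 169·4 − 21² = 235.
p = (110·4 − 21·7)/235 = 293/235; q = (169·7 − 21·110)/235 = -1127/235.

p = 1.25, q = -4.80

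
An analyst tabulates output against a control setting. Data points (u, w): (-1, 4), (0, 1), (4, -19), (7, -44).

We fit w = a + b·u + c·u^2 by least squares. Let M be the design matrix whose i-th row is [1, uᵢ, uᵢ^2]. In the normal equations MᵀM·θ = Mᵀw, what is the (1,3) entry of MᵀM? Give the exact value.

66

Row 1 ↔ basis 1, column 3 ↔ basis u^2, so (MᵀM)_{1,3} = Σᵢ u^2 = (1)·(1) + (1)·(0) + (1)·(16) + (1)·(49) = 66.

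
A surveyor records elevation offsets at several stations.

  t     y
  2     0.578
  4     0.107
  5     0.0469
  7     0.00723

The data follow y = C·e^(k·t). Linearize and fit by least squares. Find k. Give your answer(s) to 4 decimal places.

k = -0.8743

Linearized form: ln y = k·t + ln C. From the 4 transformed points,
Σt = 18.0000, Σ(t)² = 94.0000, Σln y = -10.7724, Σt·ln y = -59.8414.
Equations: 94.0000·k + 18.0000·ln C = -59.8414;  18.0000·k + 4·ln C = -10.7724.
Solving (det = 52.0000): k = -0.87429, ln C = 1.24121.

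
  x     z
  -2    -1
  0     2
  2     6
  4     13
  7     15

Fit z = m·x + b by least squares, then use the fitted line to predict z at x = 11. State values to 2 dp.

ẑ = 23.95

From the data, Σx·x = 73, Σx = 11, Σ1 = 5.
And Σx·z = 171, Σz = 35.
Normal equations: [[73, 11]; [11, 5]]·[m, b]ᵀ = [171, 35]ᵀ.
det = 73·5 − 11² = 244.
m = (171·5 − 11·35)/244 = 235/122; b = (73·35 − 11·171)/244 = 337/122.
At x = 11: ẑ = (235/122)·(11) + (337/122)·(1) = 1461/61.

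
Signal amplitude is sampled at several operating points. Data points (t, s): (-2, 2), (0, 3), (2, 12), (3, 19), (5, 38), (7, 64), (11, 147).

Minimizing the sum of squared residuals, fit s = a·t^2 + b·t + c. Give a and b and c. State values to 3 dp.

The normal equations are: 17780·a + 1826·b + 212·c = 22100;  1826·a + 212·b + 26·c = 2332;  212·a + 26·b + 7·c = 285.
(Σt^2·t^2 = 17780, Σt^2·t = 1826, Σt^2 = 212, Σt·t = 212, Σt = 26, Σ1 = 7, Σt^2·s = 22100, Σt·s = 2332, Σs = 285.)
Row-reducing yields a = 406195/407001, b = 835358/407001, c = 388697/135667.

a = 0.998, b = 2.052, c = 2.865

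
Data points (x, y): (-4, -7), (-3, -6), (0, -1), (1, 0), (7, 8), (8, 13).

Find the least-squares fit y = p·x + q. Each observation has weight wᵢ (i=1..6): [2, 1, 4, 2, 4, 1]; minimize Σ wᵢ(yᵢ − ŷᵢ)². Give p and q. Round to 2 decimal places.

With design matrix A, AᵀWA = [[303, 27]; [27, 14]] and AᵀWy = [402, 21]ᵀ.
Eliminating q: 14·(row 1) − 27·(row 2) gives 3513·p = 14·402 − 27·21 = 5061, so p = 1687/1171.
Then q = (21 − 27·(1687/1171))/14 = -1497/1171.

p = 1.44, q = -1.28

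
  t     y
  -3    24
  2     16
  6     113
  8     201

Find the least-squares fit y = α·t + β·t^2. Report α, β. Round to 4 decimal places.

α = 1.0630, β = 2.9984

Entries of AᵀA: Σt·t = 113, Σt·t^2 = 709, Σt^2·t^2 = 5489.
Right-hand side: Σt·y = 2246, Σt^2·y = 17212.
AᵀA·[α, β]ᵀ = Aᵀy becomes [[113, 709]; [709, 5489]]·[α, β]ᵀ = [2246, 17212]ᵀ.
Δ = 113·5489 − 709² = 117576.
α = (2246·5489 − 709·17212)/117576 = 20831/19596; β = (113·17212 − 709·2246)/117576 = 58757/19596.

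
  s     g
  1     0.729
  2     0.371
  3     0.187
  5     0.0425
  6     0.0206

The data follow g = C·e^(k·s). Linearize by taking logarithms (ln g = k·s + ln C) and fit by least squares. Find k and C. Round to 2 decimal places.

k = -0.72, C = 1.54

Taking logs, ln g = k·s + ln C, so regress ln g on s.
XᵀX = [[75.0000, 17.0000]; [17.0000, 5]], rhs = [-46.4152, -10.0250]ᵀ  (here Σs = 17.0000, Σ(s)² = 75.0000, Σln g = -10.0250, Σs·ln g = -46.4152).
Slope k = (n·Σs·ln g − Σs·Σln g)/(n·Σ(s)² − (Σs)²) = (5·-46.4152 − 17.0000·-10.0250)/86.0000 = -0.71687; ln C = (Σln g − k·Σs)/n = 0.43236, so C = exp(0.43236) = 1.54089.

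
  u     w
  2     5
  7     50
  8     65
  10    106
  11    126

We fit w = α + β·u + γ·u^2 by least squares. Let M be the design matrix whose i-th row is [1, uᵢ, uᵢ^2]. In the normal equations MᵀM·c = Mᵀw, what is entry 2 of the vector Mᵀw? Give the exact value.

3326

Entry 2 ↔ basis u, so (Mᵀw)_{2} = Σᵢ (u)·wᵢ = (2)·(5) + (7)·(50) + (8)·(65) + (10)·(106) + (11)·(126) = 3326.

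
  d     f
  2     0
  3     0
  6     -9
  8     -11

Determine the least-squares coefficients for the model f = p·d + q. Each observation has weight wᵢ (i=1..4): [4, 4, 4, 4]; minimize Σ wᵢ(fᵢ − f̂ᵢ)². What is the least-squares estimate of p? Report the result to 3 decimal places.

Sums needed: Σwᵢ·d·d = 452, Σwᵢ·d = 76, Σwᵢ·1 = 16.
For XᵀWf: Σwᵢ·d·f = -568, Σwᵢ·f = -80.
det = 452·16 − 76² = 1456.
p = ((-568)·16 − 76·(-80))/1456 = -188/91; q = (452·(-80) − 76·(-568))/1456 = 438/91.

p = -2.066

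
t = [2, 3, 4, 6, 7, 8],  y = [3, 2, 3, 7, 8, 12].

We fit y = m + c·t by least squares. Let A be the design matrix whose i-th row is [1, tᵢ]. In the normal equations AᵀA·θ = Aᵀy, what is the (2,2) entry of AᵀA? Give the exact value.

Row 2 ↔ basis t, column 2 ↔ basis t, so (AᵀA)_{2,2} = Σᵢ (t)·(t) = (2)·(2) + (3)·(3) + (4)·(4) + (6)·(6) + (7)·(7) + (8)·(8) = 178.

178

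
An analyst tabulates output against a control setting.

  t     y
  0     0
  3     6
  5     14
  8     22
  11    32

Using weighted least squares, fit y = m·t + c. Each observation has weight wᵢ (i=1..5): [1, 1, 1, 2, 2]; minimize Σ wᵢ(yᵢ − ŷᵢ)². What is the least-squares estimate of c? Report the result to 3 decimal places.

AᵀWA·[m, c]ᵀ = AᵀWy reads: 404·m + 46·c = 1144;  46·m + 7·c = 128.
det = 404·7 − 46² = 712.
m = (1144·7 − 46·128)/712 = 265/89; c = (404·128 − 46·1144)/712 = -114/89.

c = -1.281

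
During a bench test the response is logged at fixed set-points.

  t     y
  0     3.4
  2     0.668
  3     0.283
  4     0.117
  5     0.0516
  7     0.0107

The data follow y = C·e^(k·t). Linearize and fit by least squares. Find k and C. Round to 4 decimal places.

Linearized form: ln y = k·t + ln C. From the 6 transformed points,
XᵀX = [[103.0000, 21.0000]; [21.0000, 6]], rhs = [-59.7599, -10.0893]ᵀ  (here Σt = 21.0000, Σ(t)² = 103.0000, Σln y = -10.0893, Σt·ln y = -59.7599).
Slope k = (n·Σt·ln y − Σt·Σln y)/(n·Σ(t)² − (Σt)²) = (6·-59.7599 − 21.0000·-10.0893)/177.0000 = -0.82872; ln C = (Σln y − k·Σt)/n = 1.21897, so C = exp(1.21897) = 3.38371.

k = -0.8287, C = 3.3837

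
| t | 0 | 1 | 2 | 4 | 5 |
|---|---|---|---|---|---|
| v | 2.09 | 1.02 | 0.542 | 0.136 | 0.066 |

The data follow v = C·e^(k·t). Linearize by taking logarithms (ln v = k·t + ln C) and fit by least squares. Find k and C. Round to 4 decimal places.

Let Y = ln v. Fitting Y = k·t + ln C by least squares:
Sums: Σt = 12.0000, Σ(t)² = 46.0000, Σln v = -4.5687, Σt·ln v = -22.7761.
Normal system: [[46.0000, 12.0000]; [12.0000, 5]]·[k, ln C]ᵀ = [-22.7761, -4.5687]ᵀ.
Δ = 46.0000·5 − (12.0000)² = 86.0000; k = (-22.7761·5 − 12.0000·-4.5687)/86.0000 = -0.68669, ln C = (46.0000·-4.5687 − 12.0000·-22.7761)/86.0000 = 0.73432, so C = exp(0.73432) = 2.08407.

k = -0.6867, C = 2.0841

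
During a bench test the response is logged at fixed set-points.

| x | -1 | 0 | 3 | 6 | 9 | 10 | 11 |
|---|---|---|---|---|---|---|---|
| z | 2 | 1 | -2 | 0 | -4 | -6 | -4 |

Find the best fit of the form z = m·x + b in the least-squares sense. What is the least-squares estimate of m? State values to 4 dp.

From the data, Σx·x = 348, Σx = 38, Σ1 = 7.
And Σx·z = -148, Σz = -13.
So AᵀA·[m, b]ᵀ = Aᵀz: [[348, 38]; [38, 7]]·[m, b]ᵀ = [-148, -13]ᵀ.
Δ = 348·7 − 38² = 992.
m = ((-148)·7 − 38·(-13))/992 = -271/496; b = (348·(-13) − 38·(-148))/992 = 275/248.

m = -0.5464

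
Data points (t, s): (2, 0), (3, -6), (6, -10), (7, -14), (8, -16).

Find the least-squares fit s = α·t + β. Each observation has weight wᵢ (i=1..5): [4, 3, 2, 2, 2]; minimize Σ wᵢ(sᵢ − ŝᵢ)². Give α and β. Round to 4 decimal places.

α = -2.4748, β = 3.6933

Entries of XᵀWX: Σwᵢ·t·t = 341, Σwᵢ·t = 59, Σwᵢ·1 = 13.
Moment sums: Σwᵢ·t·s = -626, Σwᵢ·s = -98.
Normal equations: [[341, 59]; [59, 13]]·[α, β]ᵀ = [-626, -98]ᵀ.
det = 341·13 − 59² = 952.
α = ((-626)·13 − 59·(-98))/952 = -589/238; β = (341·(-98) − 59·(-626))/952 = 879/238.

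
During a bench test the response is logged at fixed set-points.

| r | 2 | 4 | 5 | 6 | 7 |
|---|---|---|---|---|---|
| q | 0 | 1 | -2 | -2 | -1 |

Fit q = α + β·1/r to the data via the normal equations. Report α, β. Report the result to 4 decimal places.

Setting ∂/∂α … = 0 gives: 5·α + (529/420)·β = -4;  (529/420)·α + (70681/176400)·β = -263/420.
(Σ1 = 5, Σ1/r = 529/420, Σ1/r·1/r = 70681/176400, Σq = -4, Σ1/r·q = -263/420.)
Determinant 5·(70681/176400) − (529/420)² = 18391/44100.
α = ((-4)·(70681/176400) − (529/420)·(-263/420))/(18391/44100) = -143597/73564; β = (5·(-263/420) − (529/420)·(-4))/(18391/44100) = 84105/18391.

α = -1.9520, β = 4.5732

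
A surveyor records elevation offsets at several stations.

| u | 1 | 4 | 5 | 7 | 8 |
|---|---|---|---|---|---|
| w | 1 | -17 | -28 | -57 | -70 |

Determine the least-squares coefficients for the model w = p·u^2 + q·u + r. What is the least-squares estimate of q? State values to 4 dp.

q = -1.3667

Compute the Gram sums: Σu^2·u^2 = 7379, Σu^2·u = 1045, Σu^2 = 155, Σu·u = 155, Σu = 25, Σ1 = 5.
Moment sums: Σu^2·w = -8244, Σu·w = -1166, Σw = -171.
Solving the 3×3 system (Gaussian elimination) gives p = -1, q = -41/30, r = 109/30.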